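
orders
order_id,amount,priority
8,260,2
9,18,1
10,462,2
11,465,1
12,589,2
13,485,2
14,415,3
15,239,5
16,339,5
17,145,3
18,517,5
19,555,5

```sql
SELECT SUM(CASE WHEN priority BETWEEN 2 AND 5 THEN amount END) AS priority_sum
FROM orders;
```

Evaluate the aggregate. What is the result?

4006

order_id=8: ✓ → 260
order_id=9: ✗
order_id=10: ✓ → 462
order_id=11: ✗
order_id=12: ✓ → 589
order_id=13: ✓ → 485
order_id=14: ✓ → 415
order_id=15: ✓ → 239
order_id=16: ✓ → 339
order_id=17: ✓ → 145
order_id=18: ✓ → 517
order_id=19: ✓ → 555
priority_sum = 260 + 462 + 589 + 485 + 415 + 239 + 339 + 145 + 517 + 555 = 4006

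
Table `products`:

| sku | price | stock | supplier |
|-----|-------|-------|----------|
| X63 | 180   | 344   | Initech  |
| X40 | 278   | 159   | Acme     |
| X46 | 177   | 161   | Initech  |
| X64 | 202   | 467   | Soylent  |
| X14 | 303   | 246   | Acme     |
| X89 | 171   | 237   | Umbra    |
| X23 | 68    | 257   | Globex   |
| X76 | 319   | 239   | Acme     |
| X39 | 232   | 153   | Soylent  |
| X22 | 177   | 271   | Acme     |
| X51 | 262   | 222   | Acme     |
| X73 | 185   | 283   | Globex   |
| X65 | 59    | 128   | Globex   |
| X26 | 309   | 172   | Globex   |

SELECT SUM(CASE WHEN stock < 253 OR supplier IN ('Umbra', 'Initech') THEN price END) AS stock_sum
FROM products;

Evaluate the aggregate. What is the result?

sku=X63: ✓ → 180
sku=X40: ✓ → 278
sku=X46: ✓ → 177
sku=X64: ✗
sku=X14: ✓ → 303
sku=X89: ✓ → 171
sku=X23: ✗
sku=X76: ✓ → 319
sku=X39: ✓ → 232
sku=X22: ✗
sku=X51: ✓ → 262
sku=X73: ✗
sku=X65: ✓ → 59
sku=X26: ✓ → 309
stock_sum = 180 + 278 + 177 + 303 + 171 + 319 + 232 + 262 + 59 + 309 = 2290

2290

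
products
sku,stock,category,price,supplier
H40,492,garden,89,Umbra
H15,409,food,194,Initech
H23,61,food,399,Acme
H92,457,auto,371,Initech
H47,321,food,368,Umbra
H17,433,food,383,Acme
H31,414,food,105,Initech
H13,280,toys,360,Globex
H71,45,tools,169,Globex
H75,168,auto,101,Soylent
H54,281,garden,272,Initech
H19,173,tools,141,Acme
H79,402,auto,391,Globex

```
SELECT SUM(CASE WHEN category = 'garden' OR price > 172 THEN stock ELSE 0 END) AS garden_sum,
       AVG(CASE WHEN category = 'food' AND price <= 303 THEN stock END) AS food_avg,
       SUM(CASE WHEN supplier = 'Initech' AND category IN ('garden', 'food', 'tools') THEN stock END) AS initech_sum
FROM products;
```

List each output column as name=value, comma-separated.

[garden_sum: category = 'garden' OR price > 172]
sku=H40: ✓ → 492
sku=H15: ✓ → 409
sku=H23: ✓ → 61
sku=H92: ✓ → 457
sku=H47: ✓ → 321
sku=H17: ✓ → 433
sku=H31: ✗
sku=H13: ✓ → 280
sku=H71: ✗
sku=H75: ✗
sku=H54: ✓ → 281
sku=H19: ✗
sku=H79: ✓ → 402
garden_sum = 492 + 409 + 61 + 457 + 321 + 433 + 280 + 281 + 402 = 3136
—
[food_avg: category = 'food' AND price <= 303]
sku=H40: ✗
sku=H15: ✓ → 409
sku=H23: ✗
sku=H92: ✗
sku=H47: ✗
sku=H17: ✗
sku=H31: ✓ → 414
sku=H13: ✗
sku=H71: ✗
sku=H75: ✗
sku=H54: ✗
sku=H19: ✗
sku=H79: ✗
food_avg = (409 + 414) / 2 = 411.5
—
[initech_sum: supplier = 'Initech' AND category IN ('garden', 'food', 'tools')]
sku=H40: ✗
sku=H15: ✓ → 409
sku=H23: ✗
sku=H92: ✗
sku=H47: ✗
sku=H17: ✗
sku=H31: ✓ → 414
sku=H13: ✗
sku=H71: ✗
sku=H75: ✗
sku=H54: ✓ → 281
sku=H19: ✗
sku=H79: ✗
initech_sum = 409 + 414 + 281 = 1104

garden_sum=3136, food_avg=411.5, initech_sum=1104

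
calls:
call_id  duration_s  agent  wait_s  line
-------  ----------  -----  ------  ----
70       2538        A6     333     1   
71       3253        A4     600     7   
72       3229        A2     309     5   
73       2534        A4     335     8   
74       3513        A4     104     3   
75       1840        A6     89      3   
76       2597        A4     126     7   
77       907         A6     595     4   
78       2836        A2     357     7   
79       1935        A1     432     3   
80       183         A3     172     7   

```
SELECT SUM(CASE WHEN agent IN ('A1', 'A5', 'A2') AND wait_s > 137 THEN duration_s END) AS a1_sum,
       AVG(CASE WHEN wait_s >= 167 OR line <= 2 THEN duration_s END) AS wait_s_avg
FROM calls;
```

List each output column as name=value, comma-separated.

[a1_sum: agent IN ('A1', 'A5', 'A2') AND wait_s > 137]
call_id=70: ✗
call_id=71: ✗
call_id=72: ✓ → 3229
call_id=73: ✗
call_id=74: ✗
call_id=75: ✗
call_id=76: ✗
call_id=77: ✗
call_id=78: ✓ → 2836
call_id=79: ✓ → 1935
call_id=80: ✗
a1_sum = 3229 + 2836 + 1935 = 8000
—
[wait_s_avg: wait_s >= 167 OR line <= 2]
call_id=70: ✓ → 2538
call_id=71: ✓ → 3253
call_id=72: ✓ → 3229
call_id=73: ✓ → 2534
call_id=74: ✗
call_id=75: ✗
call_id=76: ✗
call_id=77: ✓ → 907
call_id=78: ✓ → 2836
call_id=79: ✓ → 1935
call_id=80: ✓ → 183
wait_s_avg = (2538 + 3253 + 3229 + 2534 + 907 + 2836 + 1935 + 183) / 8 = 2176.875

a1_sum=8000, wait_s_avg=2176.875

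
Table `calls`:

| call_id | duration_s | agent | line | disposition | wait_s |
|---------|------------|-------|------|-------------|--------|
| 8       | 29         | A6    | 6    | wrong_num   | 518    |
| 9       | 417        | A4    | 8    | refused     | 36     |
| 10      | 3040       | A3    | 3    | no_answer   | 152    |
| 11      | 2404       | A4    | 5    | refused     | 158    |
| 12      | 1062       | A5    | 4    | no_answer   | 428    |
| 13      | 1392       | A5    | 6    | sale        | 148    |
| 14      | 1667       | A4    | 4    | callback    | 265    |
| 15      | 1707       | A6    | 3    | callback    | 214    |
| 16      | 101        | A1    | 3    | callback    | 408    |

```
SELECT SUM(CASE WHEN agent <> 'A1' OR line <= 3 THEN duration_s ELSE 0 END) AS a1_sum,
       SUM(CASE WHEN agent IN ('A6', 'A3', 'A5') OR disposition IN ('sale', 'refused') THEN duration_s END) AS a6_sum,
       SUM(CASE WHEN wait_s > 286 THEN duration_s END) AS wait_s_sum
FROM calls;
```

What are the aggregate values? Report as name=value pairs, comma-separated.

[a1_sum: agent <> 'A1' OR line <= 3]
call_id=8: ✓ → 29
call_id=9: ✓ → 417
call_id=10: ✓ → 3040
call_id=11: ✓ → 2404
call_id=12: ✓ → 1062
call_id=13: ✓ → 1392
call_id=14: ✓ → 1667
call_id=15: ✓ → 1707
call_id=16: ✓ → 101
a1_sum = 29 + 417 + 3040 + 2404 + 1062 + 1392 + 1667 + 1707 + 101 = 11819
—
[a6_sum: agent IN ('A6', 'A3', 'A5') OR disposition IN ('sale', 'refused')]
call_id=8: ✓ → 29
call_id=9: ✓ → 417
call_id=10: ✓ → 3040
call_id=11: ✓ → 2404
call_id=12: ✓ → 1062
call_id=13: ✓ → 1392
call_id=14: ✗
call_id=15: ✓ → 1707
call_id=16: ✗
a6_sum = 29 + 417 + 3040 + 2404 + 1062 + 1392 + 1707 = 10051
—
[wait_s_sum: wait_s > 286]
call_id=8: ✓ → 29
call_id=9: ✗
call_id=10: ✗
call_id=11: ✗
call_id=12: ✓ → 1062
call_id=13: ✗
call_id=14: ✗
call_id=15: ✗
call_id=16: ✓ → 101
wait_s_sum = 29 + 1062 + 101 = 1192

a1_sum=11819, a6_sum=10051, wait_s_sum=1192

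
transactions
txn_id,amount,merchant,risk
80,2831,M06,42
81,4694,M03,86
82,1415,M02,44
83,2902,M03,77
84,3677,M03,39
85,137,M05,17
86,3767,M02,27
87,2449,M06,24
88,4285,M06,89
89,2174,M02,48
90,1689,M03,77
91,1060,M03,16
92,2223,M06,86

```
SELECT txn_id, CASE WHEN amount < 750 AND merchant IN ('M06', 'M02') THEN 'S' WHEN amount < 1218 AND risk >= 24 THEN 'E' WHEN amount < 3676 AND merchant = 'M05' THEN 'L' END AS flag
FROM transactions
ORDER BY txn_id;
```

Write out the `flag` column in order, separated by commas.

txn_id=80: (no match → NULL) → NULL
txn_id=81: (no match → NULL) → NULL
txn_id=82: (no match → NULL) → NULL
txn_id=83: (no match → NULL) → NULL
txn_id=84: (no match → NULL) → NULL
txn_id=85: amount < 3676 AND merchant = 'M05' → L
txn_id=86: (no match → NULL) → NULL
txn_id=87: (no match → NULL) → NULL
txn_id=88: (no match → NULL) → NULL
txn_id=89: (no match → NULL) → NULL
txn_id=90: (no match → NULL) → NULL
txn_id=91: (no match → NULL) → NULL
txn_id=92: (no match → NULL) → NULL

NULL, NULL, NULL, NULL, NULL, L, NULL, NULL, NULL, NULL, NULL, NULL, NULL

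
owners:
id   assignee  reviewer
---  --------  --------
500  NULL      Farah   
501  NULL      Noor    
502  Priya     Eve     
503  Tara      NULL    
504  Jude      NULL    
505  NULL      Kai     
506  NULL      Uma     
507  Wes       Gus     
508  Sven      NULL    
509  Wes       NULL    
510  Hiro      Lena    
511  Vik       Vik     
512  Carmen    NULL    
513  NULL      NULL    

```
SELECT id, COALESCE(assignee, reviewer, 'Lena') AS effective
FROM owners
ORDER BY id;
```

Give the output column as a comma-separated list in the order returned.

Farah, Noor, Priya, Tara, Jude, Kai, Uma, Wes, Sven, Wes, Hiro, Vik, Carmen, Lena

id=500: assignee=NULL, reviewer=Farah → Farah
id=501: assignee=NULL, reviewer=Noor → Noor
id=502: assignee=Priya → Priya
id=503: assignee=Tara → Tara
id=504: assignee=Jude → Jude
id=505: assignee=NULL, reviewer=Kai → Kai
id=506: assignee=NULL, reviewer=Uma → Uma
id=507: assignee=Wes → Wes
id=508: assignee=Sven → Sven
id=509: assignee=Wes → Wes
id=510: assignee=Hiro → Hiro
id=511: assignee=Vik → Vik
id=512: assignee=Carmen → Carmen
id=513: assignee=NULL, reviewer=NULL, → literal Lena → Lena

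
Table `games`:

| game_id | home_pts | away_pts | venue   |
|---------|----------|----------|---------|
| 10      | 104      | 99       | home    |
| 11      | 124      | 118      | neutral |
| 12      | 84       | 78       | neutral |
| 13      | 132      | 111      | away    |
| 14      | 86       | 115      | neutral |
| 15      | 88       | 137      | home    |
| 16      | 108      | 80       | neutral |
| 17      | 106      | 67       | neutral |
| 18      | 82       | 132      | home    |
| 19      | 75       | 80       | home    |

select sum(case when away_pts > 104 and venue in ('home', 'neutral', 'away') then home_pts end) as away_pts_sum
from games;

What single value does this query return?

512

game_id=10: ✗
game_id=11: ✓ → 124
game_id=12: ✗
game_id=13: ✓ → 132
game_id=14: ✓ → 86
game_id=15: ✓ → 88
game_id=16: ✗
game_id=17: ✗
game_id=18: ✓ → 82
game_id=19: ✗
away_pts_sum = 124 + 132 + 86 + 88 + 82 = 512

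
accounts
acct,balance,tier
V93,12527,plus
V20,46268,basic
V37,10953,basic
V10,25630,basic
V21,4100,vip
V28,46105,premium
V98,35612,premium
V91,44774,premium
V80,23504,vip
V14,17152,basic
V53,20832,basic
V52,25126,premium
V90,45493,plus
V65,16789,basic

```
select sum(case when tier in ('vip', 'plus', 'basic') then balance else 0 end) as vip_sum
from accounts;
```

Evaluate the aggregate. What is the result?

223248

acct=V93: ✓ → 12527
acct=V20: ✓ → 46268
acct=V37: ✓ → 10953
acct=V10: ✓ → 25630
acct=V21: ✓ → 4100
acct=V28: ✗
acct=V98: ✗
acct=V91: ✗
acct=V80: ✓ → 23504
acct=V14: ✓ → 17152
acct=V53: ✓ → 20832
acct=V52: ✗
acct=V90: ✓ → 45493
acct=V65: ✓ → 16789
vip_sum = 12527 + 46268 + 10953 + 25630 + 4100 + 23504 + 17152 + 20832 + 45493 + 16789 = 223248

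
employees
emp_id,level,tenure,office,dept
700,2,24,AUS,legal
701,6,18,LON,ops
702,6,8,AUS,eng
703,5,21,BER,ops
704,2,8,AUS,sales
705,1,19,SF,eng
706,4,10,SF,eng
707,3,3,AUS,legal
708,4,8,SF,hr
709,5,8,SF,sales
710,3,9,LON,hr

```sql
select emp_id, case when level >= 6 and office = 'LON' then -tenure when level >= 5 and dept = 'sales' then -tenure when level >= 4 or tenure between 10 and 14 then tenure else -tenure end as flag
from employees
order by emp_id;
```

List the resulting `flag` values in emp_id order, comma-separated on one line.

emp_id=700: ELSE → -24
emp_id=701: level >= 6 and office = 'LON' → -18
emp_id=702: level >= 4 or tenure between 10 and 14 → 8
emp_id=703: level >= 4 or tenure between 10 and 14 → 21
emp_id=704: ELSE → -8
emp_id=705: ELSE → -19
emp_id=706: level >= 4 or tenure between 10 and 14 → 10
emp_id=707: ELSE → -3
emp_id=708: level >= 4 or tenure between 10 and 14 → 8
emp_id=709: level >= 5 and dept = 'sales' → -8
emp_id=710: ELSE → -9

-24, -18, 8, 21, -8, -19, 10, -3, 8, -8, -9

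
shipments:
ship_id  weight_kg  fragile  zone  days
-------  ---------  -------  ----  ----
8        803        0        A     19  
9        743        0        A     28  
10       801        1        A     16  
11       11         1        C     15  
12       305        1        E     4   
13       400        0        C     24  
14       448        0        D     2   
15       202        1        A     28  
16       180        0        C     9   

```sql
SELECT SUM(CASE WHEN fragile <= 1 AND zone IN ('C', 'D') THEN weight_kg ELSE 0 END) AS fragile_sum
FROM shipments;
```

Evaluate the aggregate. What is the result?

ship_id=8: ✗
ship_id=9: ✗
ship_id=10: ✗
ship_id=11: ✓ → 11
ship_id=12: ✗
ship_id=13: ✓ → 400
ship_id=14: ✓ → 448
ship_id=15: ✗
ship_id=16: ✓ → 180
fragile_sum = 11 + 400 + 448 + 180 = 1039

1039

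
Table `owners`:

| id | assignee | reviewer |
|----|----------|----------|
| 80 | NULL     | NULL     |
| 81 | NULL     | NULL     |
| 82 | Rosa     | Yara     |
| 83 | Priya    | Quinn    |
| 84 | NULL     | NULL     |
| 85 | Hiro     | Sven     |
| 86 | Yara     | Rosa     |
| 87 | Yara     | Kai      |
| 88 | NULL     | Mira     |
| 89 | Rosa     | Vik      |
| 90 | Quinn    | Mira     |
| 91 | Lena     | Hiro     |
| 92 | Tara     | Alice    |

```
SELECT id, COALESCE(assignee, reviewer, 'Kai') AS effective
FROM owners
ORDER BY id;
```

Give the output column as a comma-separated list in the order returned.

Kai, Kai, Rosa, Priya, Kai, Hiro, Yara, Yara, Mira, Rosa, Quinn, Lena, Tara

id=80: assignee=NULL, reviewer=NULL, → literal Kai → Kai
id=81: assignee=NULL, reviewer=NULL, → literal Kai → Kai
id=82: assignee=Rosa → Rosa
id=83: assignee=Priya → Priya
id=84: assignee=NULL, reviewer=NULL, → literal Kai → Kai
id=85: assignee=Hiro → Hiro
id=86: assignee=Yara → Yara
id=87: assignee=Yara → Yara
id=88: assignee=NULL, reviewer=Mira → Mira
id=89: assignee=Rosa → Rosa
id=90: assignee=Quinn → Quinn
id=91: assignee=Lena → Lena
id=92: assignee=Tara → Tara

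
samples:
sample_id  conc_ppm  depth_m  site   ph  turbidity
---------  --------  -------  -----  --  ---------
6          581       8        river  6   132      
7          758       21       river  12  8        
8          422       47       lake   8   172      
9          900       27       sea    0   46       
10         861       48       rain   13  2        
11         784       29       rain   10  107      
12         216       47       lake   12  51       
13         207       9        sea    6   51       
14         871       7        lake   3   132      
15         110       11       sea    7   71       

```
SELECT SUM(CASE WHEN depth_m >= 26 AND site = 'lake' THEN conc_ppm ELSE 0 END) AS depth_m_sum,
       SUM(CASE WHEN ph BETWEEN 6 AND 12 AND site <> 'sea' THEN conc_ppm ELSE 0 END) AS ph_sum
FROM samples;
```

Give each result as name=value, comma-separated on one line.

depth_m_sum=638, ph_sum=2761

[depth_m_sum: depth_m >= 26 AND site = 'lake']
sample_id=6: ✗
sample_id=7: ✗
sample_id=8: ✓ → 422
sample_id=9: ✗
sample_id=10: ✗
sample_id=11: ✗
sample_id=12: ✓ → 216
sample_id=13: ✗
sample_id=14: ✗
sample_id=15: ✗
depth_m_sum = 422 + 216 = 638
—
[ph_sum: ph BETWEEN 6 AND 12 AND site <> 'sea']
sample_id=6: ✓ → 581
sample_id=7: ✓ → 758
sample_id=8: ✓ → 422
sample_id=9: ✗
sample_id=10: ✗
sample_id=11: ✓ → 784
sample_id=12: ✓ → 216
sample_id=13: ✗
sample_id=14: ✗
sample_id=15: ✗
ph_sum = 581 + 758 + 422 + 784 + 216 = 2761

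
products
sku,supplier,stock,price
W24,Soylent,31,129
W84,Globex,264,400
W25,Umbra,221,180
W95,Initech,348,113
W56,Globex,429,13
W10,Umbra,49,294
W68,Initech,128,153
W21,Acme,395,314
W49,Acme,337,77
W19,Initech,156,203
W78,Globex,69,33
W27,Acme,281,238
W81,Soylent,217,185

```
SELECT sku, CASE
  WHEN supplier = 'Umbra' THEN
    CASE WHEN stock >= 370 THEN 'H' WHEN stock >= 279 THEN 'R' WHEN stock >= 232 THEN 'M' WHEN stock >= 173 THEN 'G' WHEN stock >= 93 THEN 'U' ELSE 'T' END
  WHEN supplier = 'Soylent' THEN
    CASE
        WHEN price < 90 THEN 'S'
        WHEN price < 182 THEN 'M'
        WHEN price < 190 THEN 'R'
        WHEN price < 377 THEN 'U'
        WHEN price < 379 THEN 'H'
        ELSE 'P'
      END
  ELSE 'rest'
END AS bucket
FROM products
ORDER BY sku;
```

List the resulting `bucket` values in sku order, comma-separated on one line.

sku=W10: supplier='Umbra' → inner[ELSE] → T
sku=W19: supplier='Initech' → outer ELSE → rest
sku=W21: supplier='Acme' → outer ELSE → rest
sku=W24: supplier='Soylent' → inner[price < 182] → M
sku=W25: supplier='Umbra' → inner[stock >= 173] → G
sku=W27: supplier='Acme' → outer ELSE → rest
sku=W49: supplier='Acme' → outer ELSE → rest
sku=W56: supplier='Globex' → outer ELSE → rest
sku=W68: supplier='Initech' → outer ELSE → rest
sku=W78: supplier='Globex' → outer ELSE → rest
sku=W81: supplier='Soylent' → inner[price < 190] → R
sku=W84: supplier='Globex' → outer ELSE → rest
sku=W95: supplier='Initech' → outer ELSE → rest

T, rest, rest, M, G, rest, rest, rest, rest, rest, R, rest, rest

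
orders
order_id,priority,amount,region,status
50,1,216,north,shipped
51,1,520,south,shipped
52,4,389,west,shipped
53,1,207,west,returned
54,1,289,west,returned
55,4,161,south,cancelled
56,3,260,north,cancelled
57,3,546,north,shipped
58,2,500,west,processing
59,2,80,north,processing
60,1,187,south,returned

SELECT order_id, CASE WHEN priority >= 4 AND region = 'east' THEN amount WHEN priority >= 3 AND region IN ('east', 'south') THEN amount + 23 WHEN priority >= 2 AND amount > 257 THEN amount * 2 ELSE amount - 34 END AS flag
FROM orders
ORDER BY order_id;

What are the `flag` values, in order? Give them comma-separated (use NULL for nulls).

182, 486, 778, 173, 255, 184, 520, 1092, 1000, 46, 153

order_id=50: ELSE → 182
order_id=51: ELSE → 486
order_id=52: priority >= 2 AND amount > 257 → 778
order_id=53: ELSE → 173
order_id=54: ELSE → 255
order_id=55: priority >= 3 AND region IN ('east', 'south') → 184
order_id=56: priority >= 2 AND amount > 257 → 520
order_id=57: priority >= 2 AND amount > 257 → 1092
order_id=58: priority >= 2 AND amount > 257 → 1000
order_id=59: ELSE → 46
order_id=60: ELSE → 153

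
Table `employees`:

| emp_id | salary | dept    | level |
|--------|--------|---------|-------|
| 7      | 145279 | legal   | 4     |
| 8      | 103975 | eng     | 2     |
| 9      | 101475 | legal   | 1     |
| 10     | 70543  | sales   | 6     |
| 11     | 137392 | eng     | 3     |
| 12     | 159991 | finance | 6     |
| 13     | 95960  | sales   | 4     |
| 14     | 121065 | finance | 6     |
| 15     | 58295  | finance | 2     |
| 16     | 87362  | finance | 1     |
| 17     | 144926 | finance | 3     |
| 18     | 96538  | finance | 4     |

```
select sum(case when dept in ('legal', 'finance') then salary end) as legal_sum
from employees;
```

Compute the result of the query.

emp_id=7: ✓ → 145279
emp_id=8: ✗
emp_id=9: ✓ → 101475
emp_id=10: ✗
emp_id=11: ✗
emp_id=12: ✓ → 159991
emp_id=13: ✗
emp_id=14: ✓ → 121065
emp_id=15: ✓ → 58295
emp_id=16: ✓ → 87362
emp_id=17: ✓ → 144926
emp_id=18: ✓ → 96538
legal_sum = 145279 + 101475 + 159991 + 121065 + 58295 + 87362 + 144926 + 96538 = 914931

914931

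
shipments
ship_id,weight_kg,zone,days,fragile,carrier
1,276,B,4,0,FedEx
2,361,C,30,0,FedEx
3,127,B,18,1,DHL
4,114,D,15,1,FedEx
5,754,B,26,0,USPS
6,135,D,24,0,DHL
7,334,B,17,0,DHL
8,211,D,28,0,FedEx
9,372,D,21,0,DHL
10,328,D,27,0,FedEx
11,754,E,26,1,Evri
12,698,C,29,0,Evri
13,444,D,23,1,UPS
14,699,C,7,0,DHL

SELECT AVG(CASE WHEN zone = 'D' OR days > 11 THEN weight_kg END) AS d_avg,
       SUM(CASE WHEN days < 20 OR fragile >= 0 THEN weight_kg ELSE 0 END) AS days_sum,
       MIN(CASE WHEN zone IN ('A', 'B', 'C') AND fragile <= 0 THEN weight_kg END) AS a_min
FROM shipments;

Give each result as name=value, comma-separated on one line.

d_avg=386, days_sum=5607, a_min=276

[d_avg: zone = 'D' OR days > 11]
ship_id=1: ✗
ship_id=2: ✓ → 361
ship_id=3: ✓ → 127
ship_id=4: ✓ → 114
ship_id=5: ✓ → 754
ship_id=6: ✓ → 135
ship_id=7: ✓ → 334
ship_id=8: ✓ → 211
ship_id=9: ✓ → 372
ship_id=10: ✓ → 328
ship_id=11: ✓ → 754
ship_id=12: ✓ → 698
ship_id=13: ✓ → 444
ship_id=14: ✗
d_avg = (361 + 127 + 114 + 754 + 135 + 334 + 211 + 372 + 328 + 754 + 698 + 444) / 12 = 386
—
[days_sum: days < 20 OR fragile >= 0]
ship_id=1: ✓ → 276
ship_id=2: ✓ → 361
ship_id=3: ✓ → 127
ship_id=4: ✓ → 114
ship_id=5: ✓ → 754
ship_id=6: ✓ → 135
ship_id=7: ✓ → 334
ship_id=8: ✓ → 211
ship_id=9: ✓ → 372
ship_id=10: ✓ → 328
ship_id=11: ✓ → 754
ship_id=12: ✓ → 698
ship_id=13: ✓ → 444
ship_id=14: ✓ → 699
days_sum = 276 + 361 + 127 + 114 + 754 + 135 + 334 + 211 + 372 + 328 + 754 + 698 + 444 + 699 = 5607
—
[a_min: zone IN ('A', 'B', 'C') AND fragile <= 0]
ship_id=1: ✓ → 276
ship_id=2: ✓ → 361
ship_id=3: ✗
ship_id=4: ✗
ship_id=5: ✓ → 754
ship_id=6: ✗
ship_id=7: ✓ → 334
ship_id=8: ✗
ship_id=9: ✗
ship_id=10: ✗
ship_id=11: ✗
ship_id=12: ✓ → 698
ship_id=13: ✗
ship_id=14: ✓ → 699
a_min = MIN(276, 361, 754, 334, 698, 699) = 276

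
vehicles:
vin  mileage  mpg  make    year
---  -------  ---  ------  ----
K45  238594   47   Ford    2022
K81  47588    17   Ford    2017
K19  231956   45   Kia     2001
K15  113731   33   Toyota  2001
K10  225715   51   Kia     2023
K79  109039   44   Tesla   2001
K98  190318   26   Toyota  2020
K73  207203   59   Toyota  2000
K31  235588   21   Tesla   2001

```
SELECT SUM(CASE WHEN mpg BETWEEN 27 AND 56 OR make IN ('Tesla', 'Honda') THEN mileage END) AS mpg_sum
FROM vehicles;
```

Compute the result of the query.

vin=K45: ✓ → 238594
vin=K81: ✗
vin=K19: ✓ → 231956
vin=K15: ✓ → 113731
vin=K10: ✓ → 225715
vin=K79: ✓ → 109039
vin=K98: ✗
vin=K73: ✗
vin=K31: ✓ → 235588
mpg_sum = 238594 + 231956 + 113731 + 225715 + 109039 + 235588 = 1154623

1154623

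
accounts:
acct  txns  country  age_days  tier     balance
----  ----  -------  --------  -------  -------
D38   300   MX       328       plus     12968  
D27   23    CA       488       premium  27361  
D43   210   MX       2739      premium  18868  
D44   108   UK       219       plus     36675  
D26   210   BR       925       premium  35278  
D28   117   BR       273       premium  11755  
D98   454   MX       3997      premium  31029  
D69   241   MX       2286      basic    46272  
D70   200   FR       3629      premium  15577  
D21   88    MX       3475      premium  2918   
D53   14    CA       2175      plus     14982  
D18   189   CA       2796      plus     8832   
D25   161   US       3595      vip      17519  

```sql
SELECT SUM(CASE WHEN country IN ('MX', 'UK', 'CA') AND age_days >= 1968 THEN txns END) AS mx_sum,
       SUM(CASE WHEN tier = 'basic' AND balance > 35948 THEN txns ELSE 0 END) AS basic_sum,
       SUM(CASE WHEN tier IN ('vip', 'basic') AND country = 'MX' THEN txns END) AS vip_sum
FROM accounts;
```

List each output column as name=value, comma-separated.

mx_sum=1196, basic_sum=241, vip_sum=241

[mx_sum: country IN ('MX', 'UK', 'CA') AND age_days >= 1968]
acct=D38: ✗
acct=D27: ✗
acct=D43: ✓ → 210
acct=D44: ✗
acct=D26: ✗
acct=D28: ✗
acct=D98: ✓ → 454
acct=D69: ✓ → 241
acct=D70: ✗
acct=D21: ✓ → 88
acct=D53: ✓ → 14
acct=D18: ✓ → 189
acct=D25: ✗
mx_sum = 210 + 454 + 241 + 88 + 14 + 189 = 1196
—
[basic_sum: tier = 'basic' AND balance > 35948]
acct=D38: ✗
acct=D27: ✗
acct=D43: ✗
acct=D44: ✗
acct=D26: ✗
acct=D28: ✗
acct=D98: ✗
acct=D69: ✓ → 241
acct=D70: ✗
acct=D21: ✗
acct=D53: ✗
acct=D18: ✗
acct=D25: ✗
basic_sum = 241
—
[vip_sum: tier IN ('vip', 'basic') AND country = 'MX']
acct=D38: ✗
acct=D27: ✗
acct=D43: ✗
acct=D44: ✗
acct=D26: ✗
acct=D28: ✗
acct=D98: ✗
acct=D69: ✓ → 241
acct=D70: ✗
acct=D21: ✗
acct=D53: ✗
acct=D18: ✗
acct=D25: ✗
vip_sum = 241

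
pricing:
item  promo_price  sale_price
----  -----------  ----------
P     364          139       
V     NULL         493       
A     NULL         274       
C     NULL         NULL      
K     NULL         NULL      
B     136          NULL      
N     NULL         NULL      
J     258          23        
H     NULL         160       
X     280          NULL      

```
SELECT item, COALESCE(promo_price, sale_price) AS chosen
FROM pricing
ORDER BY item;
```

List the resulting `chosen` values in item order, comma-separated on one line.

item=A: promo_price=NULL, sale_price=274 → 274
item=B: promo_price=136 → 136
item=C: promo_price=NULL, sale_price=NULL (all NULL) → NULL
item=H: promo_price=NULL, sale_price=160 → 160
item=J: promo_price=258 → 258
item=K: promo_price=NULL, sale_price=NULL (all NULL) → NULL
item=N: promo_price=NULL, sale_price=NULL (all NULL) → NULL
item=P: promo_price=364 → 364
item=V: promo_price=NULL, sale_price=493 → 493
item=X: promo_price=280 → 280

274, 136, NULL, 160, 258, NULL, NULL, 364, 493, 280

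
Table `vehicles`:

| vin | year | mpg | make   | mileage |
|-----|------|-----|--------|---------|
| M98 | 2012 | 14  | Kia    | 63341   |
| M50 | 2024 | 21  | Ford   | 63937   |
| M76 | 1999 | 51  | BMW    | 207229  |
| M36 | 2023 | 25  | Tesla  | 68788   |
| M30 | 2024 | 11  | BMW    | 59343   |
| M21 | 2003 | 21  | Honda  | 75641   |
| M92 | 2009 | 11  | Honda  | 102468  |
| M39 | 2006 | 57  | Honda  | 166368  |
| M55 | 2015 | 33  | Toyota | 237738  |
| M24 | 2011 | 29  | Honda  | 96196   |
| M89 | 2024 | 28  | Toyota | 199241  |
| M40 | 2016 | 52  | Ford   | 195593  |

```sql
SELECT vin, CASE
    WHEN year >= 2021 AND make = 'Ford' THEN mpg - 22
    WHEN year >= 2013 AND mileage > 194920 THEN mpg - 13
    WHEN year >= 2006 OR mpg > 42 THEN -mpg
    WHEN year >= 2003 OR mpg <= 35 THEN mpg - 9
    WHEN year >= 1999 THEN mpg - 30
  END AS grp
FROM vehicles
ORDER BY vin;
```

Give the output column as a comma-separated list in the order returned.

12, -29, -11, -25, -57, 39, -1, 20, -51, 15, -11, -14

vin=M21: year >= 2003 OR mpg <= 35 → 12
vin=M24: year >= 2006 OR mpg > 42 → -29
vin=M30: year >= 2006 OR mpg > 42 → -11
vin=M36: year >= 2006 OR mpg > 42 → -25
vin=M39: year >= 2006 OR mpg > 42 → -57
vin=M40: year >= 2013 AND mileage > 194920 → 39
vin=M50: year >= 2021 AND make = 'Ford' → -1
vin=M55: year >= 2013 AND mileage > 194920 → 20
vin=M76: year >= 2006 OR mpg > 42 → -51
vin=M89: year >= 2013 AND mileage > 194920 → 15
vin=M92: year >= 2006 OR mpg > 42 → -11
vin=M98: year >= 2006 OR mpg > 42 → -14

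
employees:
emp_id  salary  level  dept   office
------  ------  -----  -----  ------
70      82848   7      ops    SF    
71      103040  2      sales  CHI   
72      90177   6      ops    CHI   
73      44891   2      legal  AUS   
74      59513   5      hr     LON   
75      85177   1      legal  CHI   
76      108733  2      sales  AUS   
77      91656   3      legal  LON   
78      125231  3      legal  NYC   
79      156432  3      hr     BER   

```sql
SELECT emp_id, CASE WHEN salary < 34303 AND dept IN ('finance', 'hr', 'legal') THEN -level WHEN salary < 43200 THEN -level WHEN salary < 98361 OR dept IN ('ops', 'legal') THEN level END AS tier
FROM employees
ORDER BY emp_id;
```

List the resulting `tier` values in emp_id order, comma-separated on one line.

7, NULL, 6, 2, 5, 1, NULL, 3, 3, NULL

emp_id=70: salary < 98361 OR dept IN ('ops', 'legal') → 7
emp_id=71: (no match → NULL) → NULL
emp_id=72: salary < 98361 OR dept IN ('ops', 'legal') → 6
emp_id=73: salary < 98361 OR dept IN ('ops', 'legal') → 2
emp_id=74: salary < 98361 OR dept IN ('ops', 'legal') → 5
emp_id=75: salary < 98361 OR dept IN ('ops', 'legal') → 1
emp_id=76: (no match → NULL) → NULL
emp_id=77: salary < 98361 OR dept IN ('ops', 'legal') → 3
emp_id=78: salary < 98361 OR dept IN ('ops', 'legal') → 3
emp_id=79: (no match → NULL) → NULL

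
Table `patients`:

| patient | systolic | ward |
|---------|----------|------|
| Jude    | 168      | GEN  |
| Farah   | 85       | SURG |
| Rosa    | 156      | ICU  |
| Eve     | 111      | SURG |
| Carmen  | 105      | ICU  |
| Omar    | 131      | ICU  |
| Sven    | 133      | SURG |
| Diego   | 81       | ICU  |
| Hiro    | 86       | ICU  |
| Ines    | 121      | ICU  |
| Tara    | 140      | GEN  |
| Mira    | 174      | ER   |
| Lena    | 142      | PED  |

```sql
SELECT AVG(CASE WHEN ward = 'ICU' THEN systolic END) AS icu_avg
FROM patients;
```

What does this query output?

patient=Jude: ✗
patient=Farah: ✗
patient=Rosa: ✓ → 156
patient=Eve: ✗
patient=Carmen: ✓ → 105
patient=Omar: ✓ → 131
patient=Sven: ✗
patient=Diego: ✓ → 81
patient=Hiro: ✓ → 86
patient=Ines: ✓ → 121
patient=Tara: ✗
patient=Mira: ✗
patient=Lena: ✗
icu_avg = (156 + 105 + 131 + 81 + 86 + 121) / 6 = 113.3333333333

113.3333333333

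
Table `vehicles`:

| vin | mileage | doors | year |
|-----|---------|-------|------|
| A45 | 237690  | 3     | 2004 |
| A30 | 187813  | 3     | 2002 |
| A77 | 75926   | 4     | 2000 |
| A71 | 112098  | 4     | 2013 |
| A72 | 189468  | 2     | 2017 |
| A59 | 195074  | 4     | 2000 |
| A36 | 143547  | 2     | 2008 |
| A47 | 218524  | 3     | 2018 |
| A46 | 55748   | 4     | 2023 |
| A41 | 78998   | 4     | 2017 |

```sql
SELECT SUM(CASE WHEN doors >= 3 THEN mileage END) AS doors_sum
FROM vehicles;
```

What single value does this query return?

vin=A45: ✓ → 237690
vin=A30: ✓ → 187813
vin=A77: ✓ → 75926
vin=A71: ✓ → 112098
vin=A72: ✗
vin=A59: ✓ → 195074
vin=A36: ✗
vin=A47: ✓ → 218524
vin=A46: ✓ → 55748
vin=A41: ✓ → 78998
doors_sum = 237690 + 187813 + 75926 + 112098 + 195074 + 218524 + 55748 + 78998 = 1161871

1161871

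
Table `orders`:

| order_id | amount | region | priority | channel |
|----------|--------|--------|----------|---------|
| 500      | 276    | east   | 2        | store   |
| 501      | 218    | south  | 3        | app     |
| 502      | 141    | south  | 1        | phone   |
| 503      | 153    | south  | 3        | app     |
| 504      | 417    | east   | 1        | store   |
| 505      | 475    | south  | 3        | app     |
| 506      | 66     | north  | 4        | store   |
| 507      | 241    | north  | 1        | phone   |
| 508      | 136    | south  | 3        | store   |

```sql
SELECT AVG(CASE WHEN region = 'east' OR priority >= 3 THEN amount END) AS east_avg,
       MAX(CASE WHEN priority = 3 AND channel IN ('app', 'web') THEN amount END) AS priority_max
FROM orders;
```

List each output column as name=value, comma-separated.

[east_avg: region = 'east' OR priority >= 3]
order_id=500: ✓ → 276
order_id=501: ✓ → 218
order_id=502: ✗
order_id=503: ✓ → 153
order_id=504: ✓ → 417
order_id=505: ✓ → 475
order_id=506: ✓ → 66
order_id=507: ✗
order_id=508: ✓ → 136
east_avg = (276 + 218 + 153 + 417 + 475 + 66 + 136) / 7 = 248.7142857143
—
[priority_max: priority = 3 AND channel IN ('app', 'web')]
order_id=500: ✗
order_id=501: ✓ → 218
order_id=502: ✗
order_id=503: ✓ → 153
order_id=504: ✗
order_id=505: ✓ → 475
order_id=506: ✗
order_id=507: ✗
order_id=508: ✗
priority_max = MAX(218, 153, 475) = 475

east_avg=248.7142857143, priority_max=475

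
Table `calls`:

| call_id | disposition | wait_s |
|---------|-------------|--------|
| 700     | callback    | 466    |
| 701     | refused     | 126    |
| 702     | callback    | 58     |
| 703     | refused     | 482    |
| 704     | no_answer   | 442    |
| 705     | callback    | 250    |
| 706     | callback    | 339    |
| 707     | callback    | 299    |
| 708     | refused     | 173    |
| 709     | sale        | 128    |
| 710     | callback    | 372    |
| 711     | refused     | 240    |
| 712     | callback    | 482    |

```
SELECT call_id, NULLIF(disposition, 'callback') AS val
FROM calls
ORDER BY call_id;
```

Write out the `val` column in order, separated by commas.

NULL, refused, NULL, refused, no_answer, NULL, NULL, NULL, refused, sale, NULL, refused, NULL

call_id=700: disposition=callback vs callback: equal → NULL
call_id=701: disposition=refused vs callback: differ → refused
call_id=702: disposition=callback vs callback: equal → NULL
call_id=703: disposition=refused vs callback: differ → refused
call_id=704: disposition=no_answer vs callback: differ → no_answer
call_id=705: disposition=callback vs callback: equal → NULL
call_id=706: disposition=callback vs callback: equal → NULL
call_id=707: disposition=callback vs callback: equal → NULL
call_id=708: disposition=refused vs callback: differ → refused
call_id=709: disposition=sale vs callback: differ → sale
call_id=710: disposition=callback vs callback: equal → NULL
call_id=711: disposition=refused vs callback: differ → refused
call_id=712: disposition=callback vs callback: equal → NULL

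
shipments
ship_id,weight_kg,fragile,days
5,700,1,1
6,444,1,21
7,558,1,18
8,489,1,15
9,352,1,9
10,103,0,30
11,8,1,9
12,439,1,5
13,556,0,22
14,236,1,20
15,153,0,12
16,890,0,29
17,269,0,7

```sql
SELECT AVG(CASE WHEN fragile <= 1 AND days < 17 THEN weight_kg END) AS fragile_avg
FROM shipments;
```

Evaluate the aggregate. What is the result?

344.2857142857

ship_id=5: ✓ → 700
ship_id=6: ✗
ship_id=7: ✗
ship_id=8: ✓ → 489
ship_id=9: ✓ → 352
ship_id=10: ✗
ship_id=11: ✓ → 8
ship_id=12: ✓ → 439
ship_id=13: ✗
ship_id=14: ✗
ship_id=15: ✓ → 153
ship_id=16: ✗
ship_id=17: ✓ → 269
fragile_avg = (700 + 489 + 352 + 8 + 439 + 153 + 269) / 7 = 344.2857142857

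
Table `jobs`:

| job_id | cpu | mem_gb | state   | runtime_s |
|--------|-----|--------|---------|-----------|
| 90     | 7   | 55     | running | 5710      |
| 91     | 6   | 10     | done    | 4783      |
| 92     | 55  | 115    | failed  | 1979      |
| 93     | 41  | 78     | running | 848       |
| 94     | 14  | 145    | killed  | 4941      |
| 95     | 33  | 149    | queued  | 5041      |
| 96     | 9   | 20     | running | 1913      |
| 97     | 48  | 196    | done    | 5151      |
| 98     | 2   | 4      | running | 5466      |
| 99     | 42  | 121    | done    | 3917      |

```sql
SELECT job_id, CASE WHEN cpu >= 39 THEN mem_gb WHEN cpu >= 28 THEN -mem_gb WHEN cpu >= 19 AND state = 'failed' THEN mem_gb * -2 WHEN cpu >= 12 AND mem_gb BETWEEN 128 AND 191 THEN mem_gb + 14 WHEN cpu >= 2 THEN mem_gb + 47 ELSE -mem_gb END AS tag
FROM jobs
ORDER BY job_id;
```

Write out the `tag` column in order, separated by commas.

102, 57, 115, 78, 159, -149, 67, 196, 51, 121

job_id=90: cpu >= 2 → 102
job_id=91: cpu >= 2 → 57
job_id=92: cpu >= 39 → 115
job_id=93: cpu >= 39 → 78
job_id=94: cpu >= 12 AND mem_gb BETWEEN 128 AND 191 → 159
job_id=95: cpu >= 28 → -149
job_id=96: cpu >= 2 → 67
job_id=97: cpu >= 39 → 196
job_id=98: cpu >= 2 → 51
job_id=99: cpu >= 39 → 121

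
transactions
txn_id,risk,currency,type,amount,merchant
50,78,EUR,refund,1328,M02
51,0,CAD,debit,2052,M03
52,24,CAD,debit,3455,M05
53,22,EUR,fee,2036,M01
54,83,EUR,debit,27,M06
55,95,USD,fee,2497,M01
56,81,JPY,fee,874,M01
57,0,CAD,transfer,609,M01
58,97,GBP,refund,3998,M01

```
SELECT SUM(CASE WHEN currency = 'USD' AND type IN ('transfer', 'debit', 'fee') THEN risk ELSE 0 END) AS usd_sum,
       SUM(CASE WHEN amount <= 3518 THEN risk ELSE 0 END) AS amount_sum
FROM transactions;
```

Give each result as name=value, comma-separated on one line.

[usd_sum: currency = 'USD' AND type IN ('transfer', 'debit', 'fee')]
txn_id=50: ✗
txn_id=51: ✗
txn_id=52: ✗
txn_id=53: ✗
txn_id=54: ✗
txn_id=55: ✓ → 95
txn_id=56: ✗
txn_id=57: ✗
txn_id=58: ✗
usd_sum = 95
—
[amount_sum: amount <= 3518]
txn_id=50: ✓ → 78
txn_id=51: ✓ → 0
txn_id=52: ✓ → 24
txn_id=53: ✓ → 22
txn_id=54: ✓ → 83
txn_id=55: ✓ → 95
txn_id=56: ✓ → 81
txn_id=57: ✓ → 0
txn_id=58: ✗
amount_sum = 78 + 24 + 22 + 83 + 95 + 81 = 383

usd_sum=95, amount_sum=383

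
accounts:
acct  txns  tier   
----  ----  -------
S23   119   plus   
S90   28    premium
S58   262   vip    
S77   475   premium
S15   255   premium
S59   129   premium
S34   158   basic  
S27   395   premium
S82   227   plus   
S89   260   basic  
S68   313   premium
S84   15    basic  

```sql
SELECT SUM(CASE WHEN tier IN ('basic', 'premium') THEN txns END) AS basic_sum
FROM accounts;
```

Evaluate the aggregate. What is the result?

2028

acct=S23: ✗
acct=S90: ✓ → 28
acct=S58: ✗
acct=S77: ✓ → 475
acct=S15: ✓ → 255
acct=S59: ✓ → 129
acct=S34: ✓ → 158
acct=S27: ✓ → 395
acct=S82: ✗
acct=S89: ✓ → 260
acct=S68: ✓ → 313
acct=S84: ✓ → 15
basic_sum = 28 + 475 + 255 + 129 + 158 + 395 + 260 + 313 + 15 = 2028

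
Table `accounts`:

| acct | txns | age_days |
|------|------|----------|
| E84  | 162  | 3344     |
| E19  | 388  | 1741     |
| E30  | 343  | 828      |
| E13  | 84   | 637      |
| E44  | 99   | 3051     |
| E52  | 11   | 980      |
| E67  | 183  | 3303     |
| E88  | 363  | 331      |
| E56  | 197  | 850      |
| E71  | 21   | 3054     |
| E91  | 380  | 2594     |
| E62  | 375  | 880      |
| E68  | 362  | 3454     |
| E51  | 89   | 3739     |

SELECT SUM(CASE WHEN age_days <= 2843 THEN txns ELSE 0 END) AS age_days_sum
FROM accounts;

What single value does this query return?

acct=E84: ✗
acct=E19: ✓ → 388
acct=E30: ✓ → 343
acct=E13: ✓ → 84
acct=E44: ✗
acct=E52: ✓ → 11
acct=E67: ✗
acct=E88: ✓ → 363
acct=E56: ✓ → 197
acct=E71: ✗
acct=E91: ✓ → 380
acct=E62: ✓ → 375
acct=E68: ✗
acct=E51: ✗
age_days_sum = 388 + 343 + 84 + 11 + 363 + 197 + 380 + 375 = 2141

2141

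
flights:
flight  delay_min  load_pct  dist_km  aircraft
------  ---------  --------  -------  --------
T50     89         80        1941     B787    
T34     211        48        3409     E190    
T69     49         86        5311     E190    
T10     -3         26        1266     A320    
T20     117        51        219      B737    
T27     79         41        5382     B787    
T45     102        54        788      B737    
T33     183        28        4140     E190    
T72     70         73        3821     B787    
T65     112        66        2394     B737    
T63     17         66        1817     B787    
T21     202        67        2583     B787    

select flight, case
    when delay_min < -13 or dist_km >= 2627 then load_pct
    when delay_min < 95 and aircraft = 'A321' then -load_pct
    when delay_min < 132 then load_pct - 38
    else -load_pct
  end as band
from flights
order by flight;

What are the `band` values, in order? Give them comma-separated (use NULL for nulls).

-12, 13, -67, 41, 28, 48, 16, 42, 28, 28, 86, 73

flight=T10: delay_min < 132 → -12
flight=T20: delay_min < 132 → 13
flight=T21: ELSE → -67
flight=T27: delay_min < -13 or dist_km >= 2627 → 41
flight=T33: delay_min < -13 or dist_km >= 2627 → 28
flight=T34: delay_min < -13 or dist_km >= 2627 → 48
flight=T45: delay_min < 132 → 16
flight=T50: delay_min < 132 → 42
flight=T63: delay_min < 132 → 28
flight=T65: delay_min < 132 → 28
flight=T69: delay_min < -13 or dist_km >= 2627 → 86
flight=T72: delay_min < -13 or dist_km >= 2627 → 73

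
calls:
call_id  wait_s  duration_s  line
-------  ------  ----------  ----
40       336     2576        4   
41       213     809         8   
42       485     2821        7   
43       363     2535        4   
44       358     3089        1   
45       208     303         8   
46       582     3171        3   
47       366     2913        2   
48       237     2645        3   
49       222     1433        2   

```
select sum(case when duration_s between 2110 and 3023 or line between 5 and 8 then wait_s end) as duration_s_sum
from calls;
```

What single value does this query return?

call_id=40: ✓ → 336
call_id=41: ✓ → 213
call_id=42: ✓ → 485
call_id=43: ✓ → 363
call_id=44: ✗
call_id=45: ✓ → 208
call_id=46: ✗
call_id=47: ✓ → 366
call_id=48: ✓ → 237
call_id=49: ✗
duration_s_sum = 336 + 213 + 485 + 363 + 208 + 366 + 237 = 2208

2208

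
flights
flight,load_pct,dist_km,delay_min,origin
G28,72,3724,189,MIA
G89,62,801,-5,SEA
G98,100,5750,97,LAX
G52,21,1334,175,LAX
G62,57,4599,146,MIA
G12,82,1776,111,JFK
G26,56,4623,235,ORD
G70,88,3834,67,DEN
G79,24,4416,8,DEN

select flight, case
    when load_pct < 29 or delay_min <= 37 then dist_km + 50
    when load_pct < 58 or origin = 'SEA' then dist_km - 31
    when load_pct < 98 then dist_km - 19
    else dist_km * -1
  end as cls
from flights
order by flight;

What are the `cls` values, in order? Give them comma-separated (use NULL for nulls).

1757, 4592, 3705, 1384, 4568, 3815, 4466, 851, -5750

flight=G12: load_pct < 98 → 1757
flight=G26: load_pct < 58 or origin = 'SEA' → 4592
flight=G28: load_pct < 98 → 3705
flight=G52: load_pct < 29 or delay_min <= 37 → 1384
flight=G62: load_pct < 58 or origin = 'SEA' → 4568
flight=G70: load_pct < 98 → 3815
flight=G79: load_pct < 29 or delay_min <= 37 → 4466
flight=G89: load_pct < 29 or delay_min <= 37 → 851
flight=G98: ELSE → -5750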